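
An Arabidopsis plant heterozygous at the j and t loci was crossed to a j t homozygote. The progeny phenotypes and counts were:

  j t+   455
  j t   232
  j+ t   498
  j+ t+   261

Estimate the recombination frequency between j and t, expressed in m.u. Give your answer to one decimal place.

The two most frequent classes, j+ t (498) and j t+ (455), are the parental types, so the F1 was j+ t / j t+.
The recombinant classes are j+ t+ and j t: 261 + 232 = 493.
Recombination frequency = 493/1446 = 0.3409 ≈ 34.1%, i.e. 34.1 m.u.

34.1 m.u.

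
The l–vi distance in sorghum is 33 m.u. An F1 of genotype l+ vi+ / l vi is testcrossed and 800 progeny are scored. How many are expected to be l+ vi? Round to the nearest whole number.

132

A map distance of 33 m.u. corresponds to a recombination frequency of 0.330.
The F1 is l+ vi+ / l vi, so l+ vi is a recombinant gamete class with expected frequency r/2 = 0.330/2 = 0.1650.
Expected number = 0.1650 × 800 = 132.00 ≈ 132.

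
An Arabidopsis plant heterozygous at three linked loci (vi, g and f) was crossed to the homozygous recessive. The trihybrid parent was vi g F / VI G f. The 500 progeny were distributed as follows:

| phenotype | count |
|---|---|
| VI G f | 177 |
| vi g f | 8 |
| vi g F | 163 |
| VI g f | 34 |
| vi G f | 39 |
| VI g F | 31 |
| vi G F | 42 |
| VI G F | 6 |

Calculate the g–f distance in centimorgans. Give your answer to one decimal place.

The two rarest classes, vi g f and VI G F, are the double crossovers. Comparing them with the parentals, only the f allele has switched, so f is the middle locus and the order is vi – f – g.
Crossovers in the f–g interval produce the single-crossover classes vi G F and VI g f (42 + 34 = 76) plus the double crossovers (14).
RF(f–g) = (76 + 14) / 500 = 90/500 = 0.1800 → 18.0 centimorgans.

18.0 centimorgans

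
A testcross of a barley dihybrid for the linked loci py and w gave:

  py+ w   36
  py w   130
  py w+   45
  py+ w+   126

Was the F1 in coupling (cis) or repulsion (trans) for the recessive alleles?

The two most frequent classes are py+ w+ (126) and py w (130); these are the parental (non-recombinant) types.
So the F1 carried py+ w+ on one chromosome and py w on the other — the recessive alleles are on the same chromosome (cis / coupling).

cis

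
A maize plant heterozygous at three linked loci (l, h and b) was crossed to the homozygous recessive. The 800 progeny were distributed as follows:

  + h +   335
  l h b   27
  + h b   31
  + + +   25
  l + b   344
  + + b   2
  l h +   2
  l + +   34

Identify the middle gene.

l

The two most frequent reciprocal classes, l + b and + h +, are the parental types, so the F1 was l + b / + h +.
The two rarest classes, + + b and l h +, are the double crossovers. Comparing them with the parentals, only the l allele has switched, so l is the middle locus and the order is h – l – b.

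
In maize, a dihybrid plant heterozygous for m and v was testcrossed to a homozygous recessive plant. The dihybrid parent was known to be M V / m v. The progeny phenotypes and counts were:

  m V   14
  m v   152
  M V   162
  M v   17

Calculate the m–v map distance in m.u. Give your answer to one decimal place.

The recombinant classes are M v and m V: 17 + 14 = 31.
Recombination frequency = 31/345 = 0.0899 ≈ 9.0%, i.e. 9.0 m.u.

9.0 m.u.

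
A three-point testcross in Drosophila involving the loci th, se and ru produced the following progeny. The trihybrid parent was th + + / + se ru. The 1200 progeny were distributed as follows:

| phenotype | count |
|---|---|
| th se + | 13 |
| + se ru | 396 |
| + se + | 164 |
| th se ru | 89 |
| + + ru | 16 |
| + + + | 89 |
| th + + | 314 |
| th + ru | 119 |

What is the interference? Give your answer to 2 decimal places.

The two rarest classes, th se + and + + ru, are the double crossovers. Comparing them with the parentals, only the se allele has switched, so se is the middle locus and the order is th – se – ru.
th–se: (178 + 29)/1200 = 0.1725; se–ru: (283 + 29)/1200 = 0.2600.
Expected DCO frequency = 0.1725 × 0.2600 ≈ 0.04485; observed = 29/1200 ≈ 0.02417.
Coefficient of coincidence = 0.02417/0.04485 ≈ 0.54; interference = 1 − 0.54 = 0.46.

0.46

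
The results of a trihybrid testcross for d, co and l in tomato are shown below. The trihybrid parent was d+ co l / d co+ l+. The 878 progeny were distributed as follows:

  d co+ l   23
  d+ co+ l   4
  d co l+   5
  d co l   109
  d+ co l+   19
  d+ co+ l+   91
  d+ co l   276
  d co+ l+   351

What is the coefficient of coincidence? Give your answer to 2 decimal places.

0.74

The two rarest classes, d+ co+ l and d co l+, are the double crossovers. Comparing them with the parentals, only the co allele has switched, so co is the middle locus and the order is l – co – d.
l–co: (42 + 9)/878 = 0.0581; co–d: (200 + 9)/878 = 0.2380.
Expected DCO frequency = 0.0581 × 0.2380 ≈ 0.01383; observed = 9/878 ≈ 0.01025.
Coefficient of coincidence = 0.01025/0.01383 ≈ 0.74.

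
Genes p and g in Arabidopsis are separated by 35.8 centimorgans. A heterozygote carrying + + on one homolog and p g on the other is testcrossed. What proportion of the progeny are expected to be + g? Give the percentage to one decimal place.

17.9%

A map distance of 35.8 centimorgans corresponds to a recombination frequency of 0.358.
The F1 is + + / p g, so + g is a recombinant gamete class with expected frequency r/2 = 0.358/2 = 0.1790.
That is 0.1790 = 17.9% of the progeny.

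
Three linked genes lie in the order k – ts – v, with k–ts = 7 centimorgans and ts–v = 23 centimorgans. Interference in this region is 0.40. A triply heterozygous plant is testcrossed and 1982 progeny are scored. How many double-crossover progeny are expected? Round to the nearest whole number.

19

Map distances give recombination frequencies of 0.070 and 0.230 for the two intervals.
With interference 0.40 (so coincidence = 0.60), expected double-crossover frequency = 0.070 × 0.230 × 0.60 = 0.00966.
Expected number = 0.00966 × 1982 = 19.15 ≈ 19.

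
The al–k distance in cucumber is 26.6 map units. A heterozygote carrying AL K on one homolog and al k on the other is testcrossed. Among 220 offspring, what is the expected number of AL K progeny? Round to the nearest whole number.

A map distance of 26.6 map units corresponds to a recombination frequency of 0.266.
The F1 is AL K / al k, so AL K is a parental gamete class with expected frequency (1 − r)/2 = 0.734/2 = 0.3670.
Expected number = 0.3670 × 220 = 80.74 ≈ 81.

81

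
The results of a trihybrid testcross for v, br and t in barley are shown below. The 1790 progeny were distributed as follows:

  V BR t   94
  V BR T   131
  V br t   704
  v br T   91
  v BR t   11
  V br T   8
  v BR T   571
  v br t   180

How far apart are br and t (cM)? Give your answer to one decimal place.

11.4 cM

The two most frequent reciprocal classes, v BR T and V br t, are the parental types, so the F1 was v BR T / V br t.
The two rarest classes, v BR t and V br T, are the double crossovers. Comparing them with the parentals, only the t allele has switched, so t is the middle locus and the order is br – t – v.
Crossovers in the br–t interval produce the single-crossover classes v br T and V BR t (91 + 94 = 185) plus the double crossovers (19).
RF(br–t) = (185 + 19) / 1790 = 204/1790 = 0.1140 → 11.4 cM.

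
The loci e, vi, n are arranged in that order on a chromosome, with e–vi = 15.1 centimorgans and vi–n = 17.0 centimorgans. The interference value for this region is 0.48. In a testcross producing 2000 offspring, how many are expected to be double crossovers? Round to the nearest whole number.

27

Map distances give recombination frequencies of 0.151 and 0.170 for the two intervals.
With interference 0.48 (so coincidence = 0.52), expected double-crossover frequency = 0.151 × 0.170 × 0.52 = 0.01335.
Expected number = 0.01335 × 2000 = 26.70 ≈ 27.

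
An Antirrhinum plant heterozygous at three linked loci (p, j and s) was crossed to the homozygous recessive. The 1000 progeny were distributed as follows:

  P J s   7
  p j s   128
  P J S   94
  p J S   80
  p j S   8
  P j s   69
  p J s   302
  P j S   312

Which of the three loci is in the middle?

p

The two most frequent reciprocal classes, P j S and p J s, are the parental types, so the F1 was P j S / p J s.
The two rarest classes, p j S and P J s, are the double crossovers. Comparing them with the parentals, only the p allele has switched, so p is the middle locus and the order is s – p – j.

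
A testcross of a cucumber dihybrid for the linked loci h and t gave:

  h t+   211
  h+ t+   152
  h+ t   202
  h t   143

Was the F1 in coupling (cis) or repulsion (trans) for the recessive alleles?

The two most frequent classes are h+ t (202) and h t+ (211); these are the parental (non-recombinant) types.
So the F1 carried h+ t on one chromosome and h t+ on the other — the recessive alleles are on opposite chromosomes (trans / repulsion).

trans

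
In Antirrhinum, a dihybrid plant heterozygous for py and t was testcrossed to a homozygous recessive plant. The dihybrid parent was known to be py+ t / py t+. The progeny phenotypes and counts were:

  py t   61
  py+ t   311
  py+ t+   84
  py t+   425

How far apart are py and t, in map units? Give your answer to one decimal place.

16.5 map units

The recombinant classes are py+ t+ and py t: 84 + 61 = 145.
Recombination frequency = 145/881 = 0.1646 ≈ 16.5%, i.e. 16.5 map units.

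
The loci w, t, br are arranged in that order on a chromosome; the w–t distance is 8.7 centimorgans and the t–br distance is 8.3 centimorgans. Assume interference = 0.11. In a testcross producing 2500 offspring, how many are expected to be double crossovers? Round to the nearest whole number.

16

Map distances give recombination frequencies of 0.087 and 0.083 for the two intervals.
With interference 0.11 (so coincidence = 0.89), expected double-crossover frequency = 0.087 × 0.083 × 0.89 = 0.00643.
Expected number = 0.00643 × 2500 = 16.07 ≈ 16.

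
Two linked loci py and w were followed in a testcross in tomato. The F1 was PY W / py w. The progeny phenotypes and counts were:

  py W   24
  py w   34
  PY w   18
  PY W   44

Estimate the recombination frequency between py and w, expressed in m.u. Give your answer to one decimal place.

35.0 m.u.

The recombinant classes are PY w and py W: 18 + 24 = 42.
Recombination frequency = 42/120 = 0.3500 ≈ 35.0%, i.e. 35.0 m.u.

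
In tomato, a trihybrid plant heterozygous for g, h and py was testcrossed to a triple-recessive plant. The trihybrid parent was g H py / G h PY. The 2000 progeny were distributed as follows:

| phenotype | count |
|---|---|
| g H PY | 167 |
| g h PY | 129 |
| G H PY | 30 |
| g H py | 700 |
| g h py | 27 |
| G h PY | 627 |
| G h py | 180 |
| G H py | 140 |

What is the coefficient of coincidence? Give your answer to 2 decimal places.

The two rarest classes, g h py and G H PY, are the double crossovers. Comparing them with the parentals, only the h allele has switched, so h is the middle locus and the order is g – h – py.
g–h: (269 + 57)/2000 = 0.1630; h–py: (347 + 57)/2000 = 0.2020.
Expected DCO frequency = 0.1630 × 0.2020 ≈ 0.03293; observed = 57/2000 ≈ 0.02850.
Coefficient of coincidence = 0.02850/0.03293 ≈ 0.87.

0.87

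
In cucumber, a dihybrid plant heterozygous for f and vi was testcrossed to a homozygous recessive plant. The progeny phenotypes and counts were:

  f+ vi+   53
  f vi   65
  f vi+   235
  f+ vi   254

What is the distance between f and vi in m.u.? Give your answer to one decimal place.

The two most frequent classes, f+ vi (254) and f vi+ (235), are the parental types, so the F1 was f+ vi / f vi+.
The recombinant classes are f+ vi+ and f vi: 53 + 65 = 118.
Recombination frequency = 118/607 = 0.1944 ≈ 19.4%, i.e. 19.4 m.u.

19.4 m.u.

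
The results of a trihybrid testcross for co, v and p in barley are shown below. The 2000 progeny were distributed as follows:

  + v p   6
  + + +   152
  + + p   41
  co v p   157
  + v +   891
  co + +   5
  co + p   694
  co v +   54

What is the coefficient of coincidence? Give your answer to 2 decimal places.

The two most frequent reciprocal classes, co + p and + v +, are the parental types, so the F1 was co + p / + v +.
The two rarest classes, co + + and + v p, are the double crossovers. Comparing them with the parentals, only the p allele has switched, so p is the middle locus and the order is co – p – v.
co–p: (95 + 11)/2000 = 0.0530; p–v: (309 + 11)/2000 = 0.1600.
Expected DCO frequency = 0.0530 × 0.1600 ≈ 0.00848; observed = 11/2000 ≈ 0.00550.
Coefficient of coincidence = 0.00550/0.00848 ≈ 0.65.

0.65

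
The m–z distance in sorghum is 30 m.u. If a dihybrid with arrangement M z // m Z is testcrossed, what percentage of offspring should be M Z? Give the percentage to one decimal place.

A map distance of 30 m.u. corresponds to a recombination frequency of 0.300.
The F1 is M z / m Z, so M Z is a recombinant gamete class with expected frequency r/2 = 0.300/2 = 0.1500.
That is 0.1500 = 15.0% of the progeny.

15.0%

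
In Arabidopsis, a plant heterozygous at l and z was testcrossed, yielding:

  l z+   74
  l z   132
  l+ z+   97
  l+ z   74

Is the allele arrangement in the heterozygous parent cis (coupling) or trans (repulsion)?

cis

The two most frequent classes are l+ z+ (97) and l z (132); these are the parental (non-recombinant) types.
So the F1 carried l+ z+ on one chromosome and l z on the other — the recessive alleles are on the same chromosome (cis / coupling).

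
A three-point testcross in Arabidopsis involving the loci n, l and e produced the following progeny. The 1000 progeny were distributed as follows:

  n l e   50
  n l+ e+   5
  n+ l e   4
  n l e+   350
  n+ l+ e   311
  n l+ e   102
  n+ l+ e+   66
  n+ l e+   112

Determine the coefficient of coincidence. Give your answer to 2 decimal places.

The two most frequent reciprocal classes, n+ l+ e and n l e+, are the parental types, so the F1 was n+ l+ e / n l e+.
The two rarest classes, n+ l e and n l+ e+, are the double crossovers. Comparing them with the parentals, only the l allele has switched, so l is the middle locus and the order is n – l – e.
n–l: (214 + 9)/1000 = 0.2230; l–e: (116 + 9)/1000 = 0.1250.
Expected DCO frequency = 0.2230 × 0.1250 ≈ 0.02788; observed = 9/1000 ≈ 0.00900.
Coefficient of coincidence = 0.00900/0.02788 ≈ 0.32.

0.32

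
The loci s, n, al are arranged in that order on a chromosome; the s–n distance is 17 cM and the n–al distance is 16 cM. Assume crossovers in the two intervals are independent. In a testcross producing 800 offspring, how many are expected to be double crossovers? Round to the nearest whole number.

22

Map distances give recombination frequencies of 0.170 and 0.160 for the two intervals.
With no interference, expected double-crossover frequency = 0.170 × 0.160 = 0.02720.
Expected number = 0.02720 × 800 = 21.76 ≈ 22.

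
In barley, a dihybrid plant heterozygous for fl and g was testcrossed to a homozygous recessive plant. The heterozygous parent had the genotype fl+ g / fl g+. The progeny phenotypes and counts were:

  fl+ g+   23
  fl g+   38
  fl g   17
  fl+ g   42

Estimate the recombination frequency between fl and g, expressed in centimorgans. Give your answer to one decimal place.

The recombinant classes are fl+ g+ and fl g: 23 + 17 = 40.
Recombination frequency = 40/120 = 0.3333 ≈ 33.3%, i.e. 33.3 centimorgans.

33.3 centimorgans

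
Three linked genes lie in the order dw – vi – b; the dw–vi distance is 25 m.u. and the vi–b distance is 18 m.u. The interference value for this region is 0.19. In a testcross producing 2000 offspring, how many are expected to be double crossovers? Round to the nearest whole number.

73

Map distances give recombination frequencies of 0.250 and 0.180 for the two intervals.
With interference 0.19 (so coincidence = 0.81), expected double-crossover frequency = 0.250 × 0.180 × 0.81 = 0.03645.
Expected number = 0.03645 × 2000 = 72.90 ≈ 73.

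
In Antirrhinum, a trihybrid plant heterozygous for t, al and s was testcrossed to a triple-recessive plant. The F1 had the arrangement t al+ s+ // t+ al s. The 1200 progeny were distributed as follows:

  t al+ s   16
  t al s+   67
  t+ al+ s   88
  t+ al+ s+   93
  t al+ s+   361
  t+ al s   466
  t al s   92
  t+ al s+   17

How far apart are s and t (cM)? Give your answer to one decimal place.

The two rarest classes, t al+ s and t+ al s+, are the double crossovers. Comparing them with the parentals, only the s allele has switched, so s is the middle locus and the order is al – s – t.
Crossovers in the s–t interval produce the single-crossover classes t+ al+ s+ and t al s (93 + 92 = 185) plus the double crossovers (33).
RF(s–t) = (185 + 33) / 1200 = 218/1200 = 0.1817 → 18.2 cM.

18.2 cM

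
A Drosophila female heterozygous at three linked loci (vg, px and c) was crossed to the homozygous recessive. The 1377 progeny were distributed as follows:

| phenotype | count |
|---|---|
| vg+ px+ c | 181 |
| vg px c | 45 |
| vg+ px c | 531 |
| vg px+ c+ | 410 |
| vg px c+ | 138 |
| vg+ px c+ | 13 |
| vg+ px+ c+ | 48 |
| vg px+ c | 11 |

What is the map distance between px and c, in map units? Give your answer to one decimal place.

24.9 map units

The two most frequent reciprocal classes, vg px+ c+ and vg+ px c, are the parental types, so the F1 was vg px+ c+ / vg+ px c.
The two rarest classes, vg px+ c and vg+ px c+, are the double crossovers. Comparing them with the parentals, only the c allele has switched, so c is the middle locus and the order is px – c – vg.
Crossovers in the px–c interval produce the single-crossover classes vg px c+ and vg+ px+ c (138 + 181 = 319) plus the double crossovers (24).
RF(px–c) = (319 + 24) / 1377 = 343/1377 = 0.2491 → 24.9 map units.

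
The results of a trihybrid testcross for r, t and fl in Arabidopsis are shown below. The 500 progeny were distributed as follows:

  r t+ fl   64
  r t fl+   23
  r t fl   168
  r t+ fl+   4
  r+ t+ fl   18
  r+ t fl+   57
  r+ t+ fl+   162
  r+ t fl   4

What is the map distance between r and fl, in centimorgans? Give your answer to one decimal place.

The two most frequent reciprocal classes, r t fl and r+ t+ fl+, are the parental types, so the F1 was r t fl / r+ t+ fl+.
The two rarest classes, r+ t fl and r t+ fl+, are the double crossovers. Comparing them with the parentals, only the r allele has switched, so r is the middle locus and the order is fl – r – t.
Crossovers in the fl–r interval produce the single-crossover classes r t fl+ and r+ t+ fl (23 + 18 = 41) plus the double crossovers (8).
RF(fl–r) = (41 + 8) / 500 = 49/500 = 0.0980 → 9.8 centimorgans.

9.8 centimorgans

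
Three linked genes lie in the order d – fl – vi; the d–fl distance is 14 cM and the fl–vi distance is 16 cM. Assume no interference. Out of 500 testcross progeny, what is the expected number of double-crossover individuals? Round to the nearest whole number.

Map distances give recombination frequencies of 0.140 and 0.160 for the two intervals.
With no interference, expected double-crossover frequency = 0.140 × 0.160 = 0.02240.
Expected number = 0.02240 × 500 = 11.20 ≈ 11.

11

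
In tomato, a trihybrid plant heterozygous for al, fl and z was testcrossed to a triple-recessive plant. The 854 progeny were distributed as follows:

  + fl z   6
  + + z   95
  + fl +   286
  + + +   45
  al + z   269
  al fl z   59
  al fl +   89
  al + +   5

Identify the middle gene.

The two most frequent reciprocal classes, + fl + and al + z, are the parental types, so the F1 was + fl + / al + z.
The two rarest classes, + fl z and al + +, are the double crossovers. Comparing them with the parentals, only the z allele has switched, so z is the middle locus and the order is al – z – fl.

z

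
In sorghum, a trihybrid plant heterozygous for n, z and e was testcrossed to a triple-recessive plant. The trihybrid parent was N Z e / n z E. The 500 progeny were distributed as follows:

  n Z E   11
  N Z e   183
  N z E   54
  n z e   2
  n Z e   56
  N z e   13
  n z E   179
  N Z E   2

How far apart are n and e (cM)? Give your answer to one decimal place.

The two rarest classes, N Z E and n z e, are the double crossovers. Comparing them with the parentals, only the e allele has switched, so e is the middle locus and the order is n – e – z.
Crossovers in the n–e interval produce the single-crossover classes n Z e and N z E (56 + 54 = 110) plus the double crossovers (4).
RF(n–e) = (110 + 4) / 500 = 114/500 = 0.2280 → 22.8 cM.

22.8 cM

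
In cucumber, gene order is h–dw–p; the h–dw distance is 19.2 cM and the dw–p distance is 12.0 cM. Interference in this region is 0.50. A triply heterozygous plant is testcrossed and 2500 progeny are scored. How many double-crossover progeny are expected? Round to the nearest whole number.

Map distances give recombination frequencies of 0.192 and 0.120 for the two intervals.
With interference 0.50 (so coincidence = 0.50), expected double-crossover frequency = 0.192 × 0.120 × 0.50 = 0.01152.
Expected number = 0.01152 × 2500 = 28.80 ≈ 29.

29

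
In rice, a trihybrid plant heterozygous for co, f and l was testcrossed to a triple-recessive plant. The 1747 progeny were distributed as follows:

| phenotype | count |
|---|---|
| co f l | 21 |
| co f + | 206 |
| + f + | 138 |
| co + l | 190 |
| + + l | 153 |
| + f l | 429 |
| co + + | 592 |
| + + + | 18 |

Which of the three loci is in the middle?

The two most frequent reciprocal classes, + f l and co + +, are the parental types, so the F1 was + f l / co + +.
The two rarest classes, co f l and + + +, are the double crossovers. Comparing them with the parentals, only the co allele has switched, so co is the middle locus and the order is l – co – f.

co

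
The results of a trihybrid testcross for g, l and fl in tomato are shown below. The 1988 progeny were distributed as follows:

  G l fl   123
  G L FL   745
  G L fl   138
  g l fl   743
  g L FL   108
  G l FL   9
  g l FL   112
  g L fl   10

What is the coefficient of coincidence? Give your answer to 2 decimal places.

0.56

The two most frequent reciprocal classes, g l fl and G L FL, are the parental types, so the F1 was g l fl / G L FL.
The two rarest classes, g L fl and G l FL, are the double crossovers. Comparing them with the parentals, only the l allele has switched, so l is the middle locus and the order is g – l – fl.
g–l: (231 + 19)/1988 = 0.1258; l–fl: (250 + 19)/1988 = 0.1353.
Expected DCO frequency = 0.1258 × 0.1353 ≈ 0.01702; observed = 19/1988 ≈ 0.00956.
Coefficient of coincidence = 0.00956/0.01702 ≈ 0.56.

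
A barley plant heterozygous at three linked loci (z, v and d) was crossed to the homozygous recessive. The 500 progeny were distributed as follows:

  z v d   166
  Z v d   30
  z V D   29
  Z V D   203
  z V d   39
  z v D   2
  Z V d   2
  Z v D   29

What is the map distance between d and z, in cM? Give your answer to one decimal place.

The two most frequent reciprocal classes, Z V D and z v d, are the parental types, so the F1 was Z V D / z v d.
The two rarest classes, Z V d and z v D, are the double crossovers. Comparing them with the parentals, only the d allele has switched, so d is the middle locus and the order is v – d – z.
Crossovers in the d–z interval produce the single-crossover classes z V D and Z v d (29 + 30 = 59) plus the double crossovers (4).
RF(d–z) = (59 + 4) / 500 = 63/500 = 0.1260 → 12.6 cM.

12.6 cM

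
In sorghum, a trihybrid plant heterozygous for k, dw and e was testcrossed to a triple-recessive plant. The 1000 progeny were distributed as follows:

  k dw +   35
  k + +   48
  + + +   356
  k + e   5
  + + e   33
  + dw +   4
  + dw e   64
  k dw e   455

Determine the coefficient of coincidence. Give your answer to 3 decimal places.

The two most frequent reciprocal classes, k dw e and + + +, are the parental types, so the F1 was k dw e / + + +.
The two rarest classes, k + e and + dw +, are the double crossovers. Comparing them with the parentals, only the dw allele has switched, so dw is the middle locus and the order is e – dw – k.
e–dw: (68 + 9)/1000 = 0.0770; dw–k: (112 + 9)/1000 = 0.1210.
Expected DCO frequency = 0.0770 × 0.1210 ≈ 0.00932; observed = 9/1000 ≈ 0.00900.
Coefficient of coincidence = 0.00900/0.00932 ≈ 0.966.

0.966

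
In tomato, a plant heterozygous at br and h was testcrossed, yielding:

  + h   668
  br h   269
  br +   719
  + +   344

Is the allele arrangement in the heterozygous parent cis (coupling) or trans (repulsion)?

trans

The two most frequent classes are + h (668) and br + (719); these are the parental (non-recombinant) types.
So the F1 carried + h on one chromosome and br + on the other — the recessive alleles are on opposite chromosomes (trans / repulsion).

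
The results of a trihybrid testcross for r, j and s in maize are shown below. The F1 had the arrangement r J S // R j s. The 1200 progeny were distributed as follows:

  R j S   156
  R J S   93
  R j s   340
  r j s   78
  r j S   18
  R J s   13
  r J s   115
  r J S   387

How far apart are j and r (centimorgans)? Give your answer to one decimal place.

The two rarest classes, r j S and R J s, are the double crossovers. Comparing them with the parentals, only the j allele has switched, so j is the middle locus and the order is s – j – r.
Crossovers in the j–r interval produce the single-crossover classes R J S and r j s (93 + 78 = 171) plus the double crossovers (31).
RF(j–r) = (171 + 31) / 1200 = 202/1200 = 0.1683 → 16.8 centimorgans.

16.8 centimorgans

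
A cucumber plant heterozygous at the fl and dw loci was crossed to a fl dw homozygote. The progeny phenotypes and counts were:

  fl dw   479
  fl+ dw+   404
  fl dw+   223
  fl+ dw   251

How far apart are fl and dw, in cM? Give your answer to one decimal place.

The two most frequent classes, fl+ dw+ (404) and fl dw (479), are the parental types, so the F1 was fl+ dw+ / fl dw.
The recombinant classes are fl+ dw and fl dw+: 251 + 223 = 474.
Recombination frequency = 474/1357 = 0.3493 ≈ 34.9%, i.e. 34.9 cM.

34.9 cM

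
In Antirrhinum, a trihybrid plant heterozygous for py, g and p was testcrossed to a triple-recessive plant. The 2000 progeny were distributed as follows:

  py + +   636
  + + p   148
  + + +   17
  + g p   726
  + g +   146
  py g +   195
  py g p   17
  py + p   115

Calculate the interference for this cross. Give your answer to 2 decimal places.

0.39

The two most frequent reciprocal classes, py + + and + g p, are the parental types, so the F1 was py + + / + g p.
The two rarest classes, + + + and py g p, are the double crossovers. Comparing them with the parentals, only the py allele has switched, so py is the middle locus and the order is g – py – p.
g–py: (343 + 34)/2000 = 0.1885; py–p: (261 + 34)/2000 = 0.1475.
Expected DCO frequency = 0.1885 × 0.1475 ≈ 0.02780; observed = 34/2000 ≈ 0.01700.
Coefficient of coincidence = 0.01700/0.02780 ≈ 0.61; interference = 1 − 0.61 = 0.39.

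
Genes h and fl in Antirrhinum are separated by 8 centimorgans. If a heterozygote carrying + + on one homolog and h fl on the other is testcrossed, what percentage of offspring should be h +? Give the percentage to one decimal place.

4.0%

A map distance of 8 centimorgans corresponds to a recombination frequency of 0.080.
The F1 is + + / h fl, so h + is a recombinant gamete class with expected frequency r/2 = 0.080/2 = 0.0400.
That is 0.0400 = 4.0% of the progeny.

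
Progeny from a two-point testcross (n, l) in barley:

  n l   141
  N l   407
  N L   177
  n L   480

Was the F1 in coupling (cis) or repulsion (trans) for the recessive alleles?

The two most frequent classes are N l (407) and n L (480); these are the parental (non-recombinant) types.
So the F1 carried N l on one chromosome and n L on the other — the recessive alleles are on opposite chromosomes (trans / repulsion).

trans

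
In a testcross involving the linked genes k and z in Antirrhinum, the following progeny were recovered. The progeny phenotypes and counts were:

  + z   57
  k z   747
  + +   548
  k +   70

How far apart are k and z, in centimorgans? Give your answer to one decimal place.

8.9 centimorgans

The two most frequent classes, + + (548) and k z (747), are the parental types, so the F1 was + + / k z.
The recombinant classes are + z and k +: 57 + 70 = 127.
Recombination frequency = 127/1422 = 0.0893 ≈ 8.9%, i.e. 8.9 centimorgans.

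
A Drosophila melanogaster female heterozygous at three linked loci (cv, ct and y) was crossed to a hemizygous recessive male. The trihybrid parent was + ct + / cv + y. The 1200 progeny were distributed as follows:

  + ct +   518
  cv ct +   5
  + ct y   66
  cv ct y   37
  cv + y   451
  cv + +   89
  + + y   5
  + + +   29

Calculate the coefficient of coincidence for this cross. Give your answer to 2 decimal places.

The two rarest classes, cv ct + and + + y, are the double crossovers. Comparing them with the parentals, only the cv allele has switched, so cv is the middle locus and the order is ct – cv – y.
ct–cv: (66 + 10)/1200 = 0.0633; cv–y: (155 + 10)/1200 = 0.1375.
Expected DCO frequency = 0.0633 × 0.1375 ≈ 0.00870; observed = 10/1200 ≈ 0.00833.
Coefficient of coincidence = 0.00833/0.00870 ≈ 0.96.

0.96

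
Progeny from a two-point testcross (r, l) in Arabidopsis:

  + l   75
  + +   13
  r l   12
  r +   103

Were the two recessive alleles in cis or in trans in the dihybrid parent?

trans

The two most frequent classes are + l (75) and r + (103); these are the parental (non-recombinant) types.
So the F1 carried + l on one chromosome and r + on the other — the recessive alleles are on opposite chromosomes (trans / repulsion).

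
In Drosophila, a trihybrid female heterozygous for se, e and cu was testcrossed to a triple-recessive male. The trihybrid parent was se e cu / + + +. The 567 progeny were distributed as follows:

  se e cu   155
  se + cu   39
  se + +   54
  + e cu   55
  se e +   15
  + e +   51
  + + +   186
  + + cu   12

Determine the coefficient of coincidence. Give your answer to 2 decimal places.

0.96

The two rarest classes, se e + and + + cu, are the double crossovers. Comparing them with the parentals, only the cu allele has switched, so cu is the middle locus and the order is se – cu – e.
se–cu: (109 + 27)/567 = 0.2399; cu–e: (90 + 27)/567 = 0.2063.
Expected DCO frequency = 0.2399 × 0.2063 ≈ 0.04949; observed = 27/567 ≈ 0.04762.
Coefficient of coincidence = 0.04762/0.04949 ≈ 0.96.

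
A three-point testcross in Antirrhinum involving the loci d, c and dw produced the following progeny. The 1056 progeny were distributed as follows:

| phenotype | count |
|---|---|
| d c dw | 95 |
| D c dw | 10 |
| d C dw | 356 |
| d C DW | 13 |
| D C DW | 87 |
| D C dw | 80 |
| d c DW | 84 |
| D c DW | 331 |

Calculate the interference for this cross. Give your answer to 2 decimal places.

The two most frequent reciprocal classes, D c DW and d C dw, are the parental types, so the F1 was D c DW / d C dw.
The two rarest classes, D c dw and d C DW, are the double crossovers. Comparing them with the parentals, only the dw allele has switched, so dw is the middle locus and the order is d – dw – c.
d–dw: (164 + 23)/1056 = 0.1771; dw–c: (182 + 23)/1056 = 0.1941.
Expected DCO frequency = 0.1771 × 0.1941 ≈ 0.03438; observed = 23/1056 ≈ 0.02178.
Coefficient of coincidence = 0.02178/0.03438 ≈ 0.63; interference = 1 − 0.63 = 0.37.

0.37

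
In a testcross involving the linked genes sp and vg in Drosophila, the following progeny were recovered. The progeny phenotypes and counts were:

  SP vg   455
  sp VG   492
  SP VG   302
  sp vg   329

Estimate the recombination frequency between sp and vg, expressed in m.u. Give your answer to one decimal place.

The two most frequent classes, SP vg (455) and sp VG (492), are the parental types, so the F1 was SP vg / sp VG.
The recombinant classes are SP VG and sp vg: 302 + 329 = 631.
Recombination frequency = 631/1578 = 0.3999 ≈ 40.0%, i.e. 40.0 m.u.

40.0 m.u.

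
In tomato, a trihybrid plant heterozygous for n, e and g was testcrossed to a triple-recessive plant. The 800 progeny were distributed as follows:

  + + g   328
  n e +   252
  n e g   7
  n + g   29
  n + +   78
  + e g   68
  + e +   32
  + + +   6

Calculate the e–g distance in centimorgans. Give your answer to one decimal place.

19.9 centimorgans

The two most frequent reciprocal classes, + + g and n e +, are the parental types, so the F1 was + + g / n e +.
The two rarest classes, + + + and n e g, are the double crossovers. Comparing them with the parentals, only the g allele has switched, so g is the middle locus and the order is e – g – n.
Crossovers in the e–g interval produce the single-crossover classes + e g and n + + (68 + 78 = 146) plus the double crossovers (13).
RF(e–g) = (146 + 13) / 800 = 159/800 = 0.1988 → 19.9 centimorgans.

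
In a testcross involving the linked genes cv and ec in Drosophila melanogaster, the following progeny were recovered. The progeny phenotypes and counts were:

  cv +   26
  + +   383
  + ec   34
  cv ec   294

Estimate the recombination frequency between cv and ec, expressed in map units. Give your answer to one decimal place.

8.1 map units

The two most frequent classes, + + (383) and cv ec (294), are the parental types, so the F1 was + + / cv ec.
The recombinant classes are + ec and cv +: 34 + 26 = 60.
Recombination frequency = 60/737 = 0.0814 ≈ 8.1%, i.e. 8.1 map units.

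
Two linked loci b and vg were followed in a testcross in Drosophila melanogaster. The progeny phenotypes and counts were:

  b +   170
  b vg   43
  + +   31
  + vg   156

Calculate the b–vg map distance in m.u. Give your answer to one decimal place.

The two most frequent classes, + vg (156) and b + (170), are the parental types, so the F1 was + vg / b +.
The recombinant classes are + + and b vg: 31 + 43 = 74.
Recombination frequency = 74/400 = 0.1850 ≈ 18.5%, i.e. 18.5 m.u.

18.5 m.u.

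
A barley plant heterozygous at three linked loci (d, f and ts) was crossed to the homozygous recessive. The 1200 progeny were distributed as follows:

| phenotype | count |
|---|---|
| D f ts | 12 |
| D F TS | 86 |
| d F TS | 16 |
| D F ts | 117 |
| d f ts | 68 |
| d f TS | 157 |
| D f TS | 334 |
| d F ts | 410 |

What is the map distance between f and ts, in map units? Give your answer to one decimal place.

The two most frequent reciprocal classes, D f TS and d F ts, are the parental types, so the F1 was D f TS / d F ts.
The two rarest classes, D f ts and d F TS, are the double crossovers. Comparing them with the parentals, only the ts allele has switched, so ts is the middle locus and the order is d – ts – f.
Crossovers in the ts–f interval produce the single-crossover classes D F TS and d f ts (86 + 68 = 154) plus the double crossovers (28).
RF(ts–f) = (154 + 28) / 1200 = 182/1200 = 0.1517 → 15.2 map units.

15.2 map units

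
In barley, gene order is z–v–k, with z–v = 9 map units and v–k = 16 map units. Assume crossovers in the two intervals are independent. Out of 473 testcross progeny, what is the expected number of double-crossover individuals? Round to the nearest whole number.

Map distances give recombination frequencies of 0.090 and 0.160 for the two intervals.
With no interference, expected double-crossover frequency = 0.090 × 0.160 = 0.01440.
Expected number = 0.01440 × 473 = 6.81 ≈ 7.

7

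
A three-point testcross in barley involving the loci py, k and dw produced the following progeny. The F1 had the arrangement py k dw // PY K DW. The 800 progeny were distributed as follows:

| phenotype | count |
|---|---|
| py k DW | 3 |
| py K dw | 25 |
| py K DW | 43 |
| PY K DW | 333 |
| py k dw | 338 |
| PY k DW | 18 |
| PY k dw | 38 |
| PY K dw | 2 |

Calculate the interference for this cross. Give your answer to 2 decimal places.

The two rarest classes, py k DW and PY K dw, are the double crossovers. Comparing them with the parentals, only the dw allele has switched, so dw is the middle locus and the order is py – dw – k.
py–dw: (81 + 5)/800 = 0.1075; dw–k: (43 + 5)/800 = 0.0600.
Expected DCO frequency = 0.1075 × 0.0600 ≈ 0.00645; observed = 5/800 ≈ 0.00625.
Coefficient of coincidence = 0.00625/0.00645 ≈ 0.97; interference = 1 − 0.97 = 0.03.

0.03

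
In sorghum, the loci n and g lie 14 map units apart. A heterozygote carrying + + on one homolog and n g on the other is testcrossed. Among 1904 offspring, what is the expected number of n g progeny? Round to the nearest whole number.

819

A map distance of 14 map units corresponds to a recombination frequency of 0.140.
The F1 is + + / n g, so n g is a parental gamete class with expected frequency (1 − r)/2 = 0.860/2 = 0.4300.
Expected number = 0.4300 × 1904 = 818.72 ≈ 819.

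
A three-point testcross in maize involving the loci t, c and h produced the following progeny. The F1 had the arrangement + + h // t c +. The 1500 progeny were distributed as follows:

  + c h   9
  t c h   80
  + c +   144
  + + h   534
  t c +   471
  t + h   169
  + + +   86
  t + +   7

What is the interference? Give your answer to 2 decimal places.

The two rarest classes, + c h and t + +, are the double crossovers. Comparing them with the parentals, only the c allele has switched, so c is the middle locus and the order is h – c – t.
h–c: (166 + 16)/1500 = 0.1213; c–t: (313 + 16)/1500 = 0.2193.
Expected DCO frequency = 0.1213 × 0.2193 ≈ 0.02660; observed = 16/1500 ≈ 0.01067.
Coefficient of coincidence = 0.01067/0.02660 ≈ 0.40; interference = 1 − 0.40 = 0.60.

0.60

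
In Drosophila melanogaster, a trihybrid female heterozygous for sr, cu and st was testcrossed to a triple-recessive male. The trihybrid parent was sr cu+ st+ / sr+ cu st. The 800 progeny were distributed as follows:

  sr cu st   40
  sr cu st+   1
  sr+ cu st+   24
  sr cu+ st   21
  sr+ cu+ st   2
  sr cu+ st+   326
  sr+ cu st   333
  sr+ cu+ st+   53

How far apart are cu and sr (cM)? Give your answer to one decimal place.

The two rarest classes, sr cu st+ and sr+ cu+ st, are the double crossovers. Comparing them with the parentals, only the cu allele has switched, so cu is the middle locus and the order is sr – cu – st.
Crossovers in the sr–cu interval produce the single-crossover classes sr+ cu+ st+ and sr cu st (53 + 40 = 93) plus the double crossovers (3).
RF(sr–cu) = (93 + 3) / 800 = 96/800 = 0.1200 → 12.0 cM.

12.0 cM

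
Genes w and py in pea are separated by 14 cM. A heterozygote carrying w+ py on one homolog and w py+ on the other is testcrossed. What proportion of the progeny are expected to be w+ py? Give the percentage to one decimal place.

43.0%

A map distance of 14 cM corresponds to a recombination frequency of 0.140.
The F1 is w+ py / w py+, so w+ py is a parental gamete class with expected frequency (1 − r)/2 = 0.860/2 = 0.4300.
That is 0.4300 = 43.0% of the progeny.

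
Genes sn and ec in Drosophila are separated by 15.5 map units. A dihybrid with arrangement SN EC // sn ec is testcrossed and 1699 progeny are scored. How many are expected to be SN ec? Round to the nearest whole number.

A map distance of 15.5 map units corresponds to a recombination frequency of 0.155.
The F1 is SN EC / sn ec, so SN ec is a recombinant gamete class with expected frequency r/2 = 0.155/2 = 0.0775.
Expected number = 0.0775 × 1699 = 131.67 ≈ 132.

132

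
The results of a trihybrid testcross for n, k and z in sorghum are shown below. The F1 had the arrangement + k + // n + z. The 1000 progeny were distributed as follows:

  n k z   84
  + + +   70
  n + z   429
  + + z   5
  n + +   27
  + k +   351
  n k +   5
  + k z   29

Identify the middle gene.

n

The two rarest classes, n k + and + + z, are the double crossovers. Comparing them with the parentals, only the n allele has switched, so n is the middle locus and the order is z – n – k.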